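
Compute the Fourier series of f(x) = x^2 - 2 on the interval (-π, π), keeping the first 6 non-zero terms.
-4·cos(x) + cos(2·x) - 4·cos(3·x)/9 + cos(4·x)/4 - 4·cos(5·x)/25 - 2 + π^2/3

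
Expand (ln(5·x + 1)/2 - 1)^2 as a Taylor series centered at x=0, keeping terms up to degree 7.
-1390625·x^7/56 + 803125·x^6/144 - 30625·x^5/24 + 14375·x^4/48 - 875·x^3/12 + 75·x^2/4 - 5·x + 1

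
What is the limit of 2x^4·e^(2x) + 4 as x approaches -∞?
The product is a 0·∞ indeterminate form at x → -∞.
Rewrite the product as 2x^4 / e^(-2x) (an ∞/∞ form) and apply L'Hôpital, or use the standard hierarchy e^(2|x|) ≫ |x^4| as x → -∞.
The indeterminate product → 0, so the limit = 4.

Final answer: 4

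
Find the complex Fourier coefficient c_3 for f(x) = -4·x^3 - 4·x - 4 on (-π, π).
Compute the real Fourier coefficients first: a_3 = 0, b_3 = -8·π^2/3 - 8/9.
Then c_3 = (a_3 − i·b_3)/2 = 4·i/9 + 4·i·π^2/3.

Final answer: 4·i/9 + 4·i·π^2/3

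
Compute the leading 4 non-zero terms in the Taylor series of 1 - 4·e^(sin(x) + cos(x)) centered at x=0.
5·e·x^4/6 + 2·e·x^3 - 4·e·x - 4·e + 1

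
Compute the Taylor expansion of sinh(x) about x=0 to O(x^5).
x^3/6 + x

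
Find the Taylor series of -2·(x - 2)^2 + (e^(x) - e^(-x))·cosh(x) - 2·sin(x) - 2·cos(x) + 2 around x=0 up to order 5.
x^5/4 - x^4/12 + 5·x^3/3 - x^2 + 8·x - 8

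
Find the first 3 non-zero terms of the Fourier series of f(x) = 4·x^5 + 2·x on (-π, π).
(-160·π^2 + 8·π^4 + 964)·sin(x) + (-4·π^4 - 32 + 20·π^2)·sin(2·x) + (-160·π^2/27 + 428/81 + 8·π^4/3)·sin(3·x)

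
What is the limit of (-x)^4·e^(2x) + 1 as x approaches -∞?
The product is a 0·∞ indeterminate form at x → -∞.
Rewrite the product as (-x)^4 / e^(-2x) (an ∞/∞ form) and apply L'Hôpital, or use the standard hierarchy e^(2|x|) ≫ |(-x)^4| as x → -∞.
The indeterminate product → 0, so the limit = 1.

Final answer: 1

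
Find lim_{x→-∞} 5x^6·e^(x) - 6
The product is a 0·∞ indeterminate form at x → -∞.
Rewrite the product as 5x^6 / e^(-x) (an ∞/∞ form) and apply L'Hôpital, or use the standard hierarchy e^(|x|) ≫ |x^6| as x → -∞.
The indeterminate product → 0, so the limit = -6.

Final answer: -6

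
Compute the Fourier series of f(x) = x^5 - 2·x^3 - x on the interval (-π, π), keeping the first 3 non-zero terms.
(-44·π^2 + 2·π^4 + 262)·sin(x) + (-π^4 - 19/2 + 7·π^2)·sin(2·x) + (-76·π^2/27 + 98/81 + 2·π^4/3)·sin(3·x)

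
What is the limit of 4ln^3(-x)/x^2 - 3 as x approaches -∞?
The quotient is an ∞/∞ indeterminate form as x → -∞.
Compare growth rates of the dominant terms (exponentials ≫ polynomials ≫ logarithms), or apply L'Hôpital's rule; the quotient → 0.
Adding the constant: 0 - 3 = -3. Limit = -3.

Final answer: -3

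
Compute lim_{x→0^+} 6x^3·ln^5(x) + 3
The product is a 0·∞ indeterminate form at x → 0⁺.
Rewrite the product as 6·ln^5(x) / x^(-3) and apply L'Hôpital, or use the standard hierarchy x^(-3) ≫ |ln x|^5 as x → 0⁺.
The indeterminate product → 0, so the limit = 3.

Final answer: 3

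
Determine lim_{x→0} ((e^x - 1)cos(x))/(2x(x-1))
Both numerator and denominator → 0 as x → 0; this is a 0/0 indeterminate form.
Expand each to leading order near x = 0: numerator ~ x, denominator ~ -2·x.
The limit of the ratio is -1/2.

Final answer: -1/2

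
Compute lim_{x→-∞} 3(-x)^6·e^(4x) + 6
The product is a 0·∞ indeterminate form at x → -∞.
Rewrite the product as 3(-x)^6 / e^(-4x) (an ∞/∞ form) and apply L'Hôpital, or use the standard hierarchy e^(4|x|) ≫ |(-x)^6| as x → -∞.
The indeterminate product → 0, so the limit = 6.

Final answer: 6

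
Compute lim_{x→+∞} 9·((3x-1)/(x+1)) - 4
Evaluate the dominant behaviour as x → +∞; each term tends to a finite value or vanishes.
Limit = 23.

Final answer: 23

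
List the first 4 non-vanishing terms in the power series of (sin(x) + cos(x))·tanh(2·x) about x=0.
-3·x^4 - 11·x^3/3 + 2·x^2 + 2·x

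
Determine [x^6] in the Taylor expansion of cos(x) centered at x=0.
Expand to order 6: cos(x) = -x^6/720 + x^4/24 - x^2/2 + 1 + O(x^7).
The coefficient of x^6 is -1/720.

Final answer: -1/720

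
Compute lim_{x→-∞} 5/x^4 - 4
Evaluate the dominant behaviour as x → -∞; each term tends to a finite value or vanishes.
Limit = -4.

Final answer: -4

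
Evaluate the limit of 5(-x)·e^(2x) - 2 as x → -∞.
The product is a 0·∞ indeterminate form at x → -∞.
Rewrite the product as 5(-x) / e^(-2x) (an ∞/∞ form) and apply L'Hôpital, or use the standard hierarchy e^(2|x|) ≫ |(-x)| as x → -∞.
The indeterminate product → 0, so the limit = -2.

Final answer: -2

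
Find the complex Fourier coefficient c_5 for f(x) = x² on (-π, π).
Compute the real Fourier coefficients first: a_5 = -4/25, b_5 = 0.
Then c_5 = (a_5 − i·b_5)/2 = -2/25.

Final answer: -2/25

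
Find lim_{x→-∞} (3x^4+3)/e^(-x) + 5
The quotient is an ∞/∞ indeterminate form as x → -∞.
Compare growth rates of the dominant terms (exponentials ≫ polynomials ≫ logarithms), or apply L'Hôpital's rule; the quotient → 0.
Adding the constant: 0 + 5 = 5. Limit = 5.

Final answer: 5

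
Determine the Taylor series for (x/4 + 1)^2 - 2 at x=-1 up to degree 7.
-23/16 + 3·(x + 1)/8 + (x + 1)^2/16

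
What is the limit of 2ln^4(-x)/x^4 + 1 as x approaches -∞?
The quotient is an ∞/∞ indeterminate form as x → -∞.
Compare growth rates of the dominant terms (exponentials ≫ polynomials ≫ logarithms), or apply L'Hôpital's rule; the quotient → 0.
Adding the constant: 0 + 1 = 1. Limit = 1.

Final answer: 1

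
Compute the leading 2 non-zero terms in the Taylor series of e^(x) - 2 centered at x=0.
x - 1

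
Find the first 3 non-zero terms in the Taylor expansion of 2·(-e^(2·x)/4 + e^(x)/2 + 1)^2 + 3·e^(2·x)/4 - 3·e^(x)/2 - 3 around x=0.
-x^3/2 - x^2/2 - 5/8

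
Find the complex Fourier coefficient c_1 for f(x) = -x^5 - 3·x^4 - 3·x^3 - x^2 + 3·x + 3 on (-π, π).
Compute the real Fourier coefficients first: a_1 = -140 + 24·π^2, b_1 = -198 - 2·π^4 + 34·π^2.
Then c_1 = (a_1 − i·b_1)/2 = -70 + 12·π^2 - 17·i·π^2 + i·π^4 + 99·i.

Final answer: -70 + 12·π^2 - 17·i·π^2 + i·π^4 + 99·i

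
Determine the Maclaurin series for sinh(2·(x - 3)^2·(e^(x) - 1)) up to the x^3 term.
971·x^3 - 3·x^2 + 18·x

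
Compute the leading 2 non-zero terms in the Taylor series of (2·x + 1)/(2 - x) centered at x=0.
5·x/4 + 1/2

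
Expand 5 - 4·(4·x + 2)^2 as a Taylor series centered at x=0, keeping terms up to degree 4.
-64·x^2 - 64·x - 11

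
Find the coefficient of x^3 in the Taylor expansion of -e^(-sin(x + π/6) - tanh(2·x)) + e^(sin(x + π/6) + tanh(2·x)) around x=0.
Expand to order 3: -e^(-sin(x + π/6) - tanh(2·x)) + e^(sin(x + π/6) + tanh(2·x)) = x^3·(-13·e^(1/2)/12 - e^(-1/2)/12 + 53·√(3)·e^(-1/2)/48 + 41·√(3)·e^(1/2)/48) + x^2·(-21·e^(-1/2)/8 - √(3)·e^(-1/2) + √(3)·e^(1/2) + 17·e^(1/2)/8) + x·(√(3)·e^(-1/2)/2 + 2·e^(-1/2) + √(3)·e^(1/2)/2 + 2·e^(1/2)) - e^(-1/2) + e^(1/2) + O(x^4).
The coefficient of x^3 is -13·e^(1/2)/12 - e^(-1/2)/12 + 53·√(3)·e^(-1/2)/48 + 41·√(3)·e^(1/2)/48.

Final answer: -13·e^(1/2)/12 - e^(-1/2)/12 + 53·√(3)·e^(-1/2)/48 + 41·√(3)·e^(1/2)/48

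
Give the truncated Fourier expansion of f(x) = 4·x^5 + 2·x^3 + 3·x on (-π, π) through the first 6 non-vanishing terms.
(-156·π^2 + 8·π^4 + 942)·sin(x) + (-4·π^4 - 30 + 18·π^2)·sin(2·x) + (-124·π^2/27 + 410/81 + 8·π^4/3)·sin(3·x) + (-2·π^4 - 33/16 + 3·π^2/2)·sin(4·x) + (-12·π^2/25 + 822/625 + 8·π^4/5)·sin(5·x) + (-4·π^4/3 - 82/81 + 2·π^2/27)·sin(6·x)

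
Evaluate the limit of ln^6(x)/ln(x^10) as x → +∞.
This is an ∞/∞ indeterminate form as x → +∞.
Write ln(x^10) = 10·ln(x), reducing the quotient to ln^5(x)/10 → ∞.
Limit = ∞.

Final answer: ∞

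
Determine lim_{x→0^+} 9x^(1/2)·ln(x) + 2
The product is a 0·∞ indeterminate form at x → 0⁺.
Rewrite the product as 9·ln(x) / x^(-1/2) and apply L'Hôpital, or use the standard hierarchy x^(-1/2) ≫ |ln x| as x → 0⁺.
The indeterminate product → 0, so the limit = 2.

Final answer: 2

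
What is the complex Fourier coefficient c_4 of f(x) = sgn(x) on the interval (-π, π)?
Compute the real Fourier coefficients first: a_4 = 0, b_4 = 0.
Then c_4 = (a_4 − i·b_4)/2 = 0.

Final answer: 0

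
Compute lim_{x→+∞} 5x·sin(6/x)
As x → +∞: let u = 6/x → 0⁺; then 5·x·sin(6/x) = 5·6·sin(u)/u → 5·6·1 = 30.
Limit = 30.

Final answer: 30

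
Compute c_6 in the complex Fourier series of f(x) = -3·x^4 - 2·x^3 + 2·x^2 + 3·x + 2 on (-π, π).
Compute the real Fourier coefficients first: a_6 = 1/3 - 2·π^2/3, b_6 = -10/9 + 2·π^2/3.
Then c_6 = (a_6 − i·b_6)/2 = -π^2/3 + 1/6 - i·π^2/3 + 5·i/9.

Final answer: -π^2/3 + 1/6 - i·π^2/3 + 5·i/9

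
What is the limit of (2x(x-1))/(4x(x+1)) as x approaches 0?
Both numerator and denominator → 0 as x → 0; this is a 0/0 indeterminate form.
Expand each to leading order near x = 0: numerator ~ -2·x, denominator ~ 4·x.
The limit of the ratio is -1/2.

Final answer: -1/2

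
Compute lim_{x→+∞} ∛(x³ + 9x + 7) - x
This is an ∞ − ∞ indeterminate form.
Multiply by (A² + AB + B²)/(A² + AB + B²) where A = ∛(x³+9x + 7), B = x to use A³ − B³ = (A−B)(A²+AB+B²); the x³ terms cancel, leaving (9x + 7)/(A²+AB+B²) with denominator ~ 3x², so the limit is 0.
Limit = 0.

Final answer: 0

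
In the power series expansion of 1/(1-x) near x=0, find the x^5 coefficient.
Expand to order 5: 1/(1-x) = x^5 + x^4 + x^3 + x^2 + x + 1 + O(x^6).
The coefficient of x^5 is 1.

Final answer: 1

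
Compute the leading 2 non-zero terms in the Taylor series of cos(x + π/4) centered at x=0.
-√(2)·x/2 + √(2)/2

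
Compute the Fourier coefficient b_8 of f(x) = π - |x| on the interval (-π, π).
b_8 = (1/π) ∫_{-π}^{π} f(x)·sin(8x) dx.
Evaluate the integral (use parity and integration by parts as needed): b_8 = 0.

Final answer: 0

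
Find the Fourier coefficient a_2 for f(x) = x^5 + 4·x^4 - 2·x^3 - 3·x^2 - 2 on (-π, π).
a_2 = (1/π) ∫_{-π}^{π} f(x)·cos(2x) dx.
Evaluate the integral (use parity and integration by parts as needed): a_2 = -15 + 8·π^2.

Final answer: -15 + 8·π^2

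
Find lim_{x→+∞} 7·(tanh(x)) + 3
Evaluate the dominant behaviour as x → +∞; each term tends to a finite value or vanishes.
Limit = 10.

Final answer: 10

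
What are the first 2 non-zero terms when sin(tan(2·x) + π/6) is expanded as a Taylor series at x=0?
√(3)·x + 1/2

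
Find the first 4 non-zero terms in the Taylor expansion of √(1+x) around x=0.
x^3/16 - x^2/8 + x/2 + 1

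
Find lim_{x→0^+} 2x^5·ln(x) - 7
The product is a 0·∞ indeterminate form at x → 0⁺.
Rewrite the product as 2·ln(x) / x^(-5) and apply L'Hôpital, or use the standard hierarchy x^(-5) ≫ |ln x| as x → 0⁺.
The indeterminate product → 0, so the limit = -7.

Final answer: -7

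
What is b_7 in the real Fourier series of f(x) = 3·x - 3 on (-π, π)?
b_7 = (1/π) ∫_{-π}^{π} f(x)·sin(7x) dx.
Evaluate the integral (use parity and integration by parts as needed): b_7 = 6/7.

Final answer: 6/7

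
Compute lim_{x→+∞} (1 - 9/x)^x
As x → +∞: this is the defining limit (1 - 9/x)^x → e^(-9).
Limit = e^(-9).

Final answer: e^(-9)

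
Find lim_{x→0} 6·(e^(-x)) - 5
Direct substitution at x = 0 gives 1.

Final answer: 1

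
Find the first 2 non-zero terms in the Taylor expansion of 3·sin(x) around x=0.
-x^3/2 + 3·x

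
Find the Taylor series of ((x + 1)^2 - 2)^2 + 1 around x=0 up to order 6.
x^4 + 4·x^3 + 2·x^2 - 4·x + 2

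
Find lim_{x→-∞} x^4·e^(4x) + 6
The product is a 0·∞ indeterminate form at x → -∞.
Rewrite the product as x^4 / e^(-4x) (an ∞/∞ form) and apply L'Hôpital, or use the standard hierarchy e^(4|x|) ≫ |x^4| as x → -∞.
The indeterminate product → 0, so the limit = 6.

Final answer: 6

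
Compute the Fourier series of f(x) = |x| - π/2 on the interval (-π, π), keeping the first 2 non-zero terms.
-4·cos(x)/π - 4·cos(3·x)/(9·π)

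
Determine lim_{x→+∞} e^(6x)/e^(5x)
This is an ∞/∞ indeterminate form as x → +∞.
Rewrite e^(6x)/e^(5x) = e^((6−5)x) = e^(x); the exponent coefficient is 1 > 0 so e^(x) → ∞.
Limit = ∞.

Final answer: ∞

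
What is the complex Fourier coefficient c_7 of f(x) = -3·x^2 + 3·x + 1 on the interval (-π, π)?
Compute the real Fourier coefficients first: a_7 = 12/49, b_7 = 6/7.
Then c_7 = (a_7 − i·b_7)/2 = 6/49 - 3·i/7.

Final answer: 6/49 - 3·i/7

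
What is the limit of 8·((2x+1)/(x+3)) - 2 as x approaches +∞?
Evaluate the dominant behaviour as x → +∞; each term tends to a finite value or vanishes.
Limit = 14.

Final answer: 14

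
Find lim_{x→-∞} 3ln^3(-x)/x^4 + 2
The quotient is an ∞/∞ indeterminate form as x → -∞.
Compare growth rates of the dominant terms (exponentials ≫ polynomials ≫ logarithms), or apply L'Hôpital's rule; the quotient → 0.
Adding the constant: 0 + 2 = 2. Limit = 2.

Final answer: 2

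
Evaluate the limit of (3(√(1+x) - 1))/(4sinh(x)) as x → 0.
Both numerator and denominator → 0 as x → 0; this is a 0/0 indeterminate form.
Expand each to leading order near x = 0: numerator ~ 3·x/2, denominator ~ 4·x.
The limit of the ratio is 3/8.

Final answer: 3/8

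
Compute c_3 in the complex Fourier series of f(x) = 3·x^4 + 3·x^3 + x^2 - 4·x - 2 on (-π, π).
Compute the real Fourier coefficients first: a_3 = 4/3 - 8·π^2/3, b_3 = -4 + 2·π^2.
Then c_3 = (a_3 − i·b_3)/2 = -4·π^2/3 + 2/3 - i·π^2 + 2·i.

Final answer: -4·π^2/3 + 2/3 - i·π^2 + 2·i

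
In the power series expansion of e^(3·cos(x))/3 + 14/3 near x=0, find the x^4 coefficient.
Expand to order 4: e^(3·cos(x))/3 + 14/3 = 5·x^4·e^(3)/12 - x^2·e^(3)/2 + 14/3 + e^(3)/3 + O(x^5).
The coefficient of x^4 is 5·e^(3)/12.

Final answer: 5·e^(3)/12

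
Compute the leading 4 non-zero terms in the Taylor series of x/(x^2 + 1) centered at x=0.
-x^7 + x^5 - x^3 + x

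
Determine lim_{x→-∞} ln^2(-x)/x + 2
The quotient is an ∞/∞ indeterminate form as x → -∞.
Compare growth rates of the dominant terms (exponentials ≫ polynomials ≫ logarithms), or apply L'Hôpital's rule; the quotient → 0.
Adding the constant: 0 + 2 = 2. Limit = 2.

Final answer: 2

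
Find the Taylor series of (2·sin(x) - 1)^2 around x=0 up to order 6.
8·x^6/45 - x^5/30 - 4·x^4/3 + 2·x^3/3 + 4·x^2 - 4·x + 1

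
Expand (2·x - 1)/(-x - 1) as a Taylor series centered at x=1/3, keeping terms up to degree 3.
1/4 - 27·(x - 1/3)/16 + 81·(x - 1/3)^2/64 - 243·(x - 1/3)^3/256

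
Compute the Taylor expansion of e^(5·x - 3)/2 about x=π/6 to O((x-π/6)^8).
e^(-3)·e^(5·π/6)/2 + 5·e^(-3)·e^(5·π/6)·(x - π/6)/2 + 25·e^(-3)·e^(5·π/6)·(x - π/6)^2/4 + 125·e^(-3)·e^(5·π/6)·(x - π/6)^3/12 + 625·e^(-3)·e^(5·π/6)·(x - π/6)^4/48 + 625·e^(-3)·e^(5·π/6)·(x - π/6)^5/48 + 3125·e^(-3)·e^(5·π/6)·(x - π/6)^6/288 + 15625·e^(-3)·e^(5·π/6)·(x - π/6)^7/2016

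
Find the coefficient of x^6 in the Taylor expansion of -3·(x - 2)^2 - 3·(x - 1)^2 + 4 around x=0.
Expand to order 6: -3·(x - 2)^2 - 3·(x - 1)^2 + 4 = -6·x^2 + 18·x - 11 + O(x^7).
The coefficient of x^6 is 0.

Final answer: 0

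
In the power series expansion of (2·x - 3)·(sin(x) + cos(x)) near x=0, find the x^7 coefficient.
Expand to order 7: (2·x - 3)·(sin(x) + cos(x)) = -11·x^7/5040 + x^6/48 + 7·x^5/120 - 11·x^4/24 - x^3/2 + 7·x^2/2 - x - 3 + O(x^8).
The coefficient of x^7 is -11/5040.

Final answer: -11/5040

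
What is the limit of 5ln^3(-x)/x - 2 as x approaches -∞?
The quotient is an ∞/∞ indeterminate form as x → -∞.
Compare growth rates of the dominant terms (exponentials ≫ polynomials ≫ logarithms), or apply L'Hôpital's rule; the quotient → 0.
Adding the constant: 0 - 2 = -2. Limit = -2.

Final answer: -2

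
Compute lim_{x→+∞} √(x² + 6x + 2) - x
As x → +∞: multiply by the conjugate to get (6x+2)/(√(x²+6x+2)+x); the denominator ~ 2x, so the limit is 6/2 = 3.
Limit = 3.

Final answer: 3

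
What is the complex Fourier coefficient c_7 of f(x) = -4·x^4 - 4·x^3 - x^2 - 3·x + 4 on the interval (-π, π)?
Compute the real Fourier coefficients first: a_7 = 4/2401 + 32·π^2/49, b_7 = -8·π^2/7 - 246/343.
Then c_7 = (a_7 − i·b_7)/2 = 2/2401 + 16·π^2/49 + 123·i/343 + 4·i·π^2/7.

Final answer: 2/2401 + 16·π^2/49 + 123·i/343 + 4·i·π^2/7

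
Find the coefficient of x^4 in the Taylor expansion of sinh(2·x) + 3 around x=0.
Expand to order 4: sinh(2·x) + 3 = 4·x^3/3 + 2·x + 3 + O(x^5).
The coefficient of x^4 is 0.

Final answer: 0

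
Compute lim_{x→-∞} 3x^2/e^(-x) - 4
The quotient is an ∞/∞ indeterminate form as x → -∞.
Compare growth rates of the dominant terms (exponentials ≫ polynomials ≫ logarithms), or apply L'Hôpital's rule; the quotient → 0.
Adding the constant: 0 - 4 = -4. Limit = -4.

Final answer: -4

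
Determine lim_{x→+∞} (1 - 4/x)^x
As x → +∞: this is the defining limit (1 - 4/x)^x → e^(-4).
Limit = e^(-4).

Final answer: e^(-4)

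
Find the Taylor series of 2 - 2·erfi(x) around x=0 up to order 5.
-2·x^5/(5·√(π)) - 4·x^3/(3·√(π)) - 4·x/√(π) + 2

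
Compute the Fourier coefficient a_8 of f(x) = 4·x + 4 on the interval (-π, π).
a_8 = (1/π) ∫_{-π}^{π} f(x)·cos(8x) dx.
Evaluate the integral (use parity and integration by parts as needed): a_8 = 0.

Final answer: 0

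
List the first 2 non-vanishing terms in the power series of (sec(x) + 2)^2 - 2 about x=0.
3·x^2 + 7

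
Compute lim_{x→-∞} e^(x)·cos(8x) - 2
Evaluate the dominant behaviour as x → -∞; each term tends to a finite value or vanishes.
Limit = -2.

Final answer: -2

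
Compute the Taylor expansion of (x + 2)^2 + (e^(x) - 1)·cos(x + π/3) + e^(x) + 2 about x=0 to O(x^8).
x^7·(1/1008 + √(3)/1440) + x^6·(1/480 + √(3)/180) + x^5·(-1/120 + √(3)/48) - x^4/16 - √(3)·x^3/4 + x^2·(7/4 - √(3)/2) + 11·x/2 + 7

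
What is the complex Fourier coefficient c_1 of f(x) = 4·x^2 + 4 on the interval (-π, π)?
Compute the real Fourier coefficients first: a_1 = -16, b_1 = 0.
Then c_1 = (a_1 − i·b_1)/2 = -8.

Final answer: -8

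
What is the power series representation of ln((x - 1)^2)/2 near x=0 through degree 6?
-x^6/6 - x^5/5 - x^4/4 - x^3/3 - x^2/2 - x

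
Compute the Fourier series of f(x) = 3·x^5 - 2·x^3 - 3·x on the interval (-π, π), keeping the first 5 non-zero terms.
(-124·π^2 + 6·π^4 + 738)·sin(x) + (-3·π^4 - 45/2 + 17·π^2)·sin(2·x) + (-52·π^2/9 + 50/27 + 2·π^4)·sin(3·x) + (-3·π^4/2 + 27/64 + 23·π^2/8)·sin(4·x) + (-44·π^2/25 - 486/625 + 6·π^4/5)·sin(5·x)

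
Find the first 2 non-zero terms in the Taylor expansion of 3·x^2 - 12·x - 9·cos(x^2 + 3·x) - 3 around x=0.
-12·x - 12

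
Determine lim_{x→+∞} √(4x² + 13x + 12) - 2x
As x → +∞: multiply by the conjugate to get (13x+12)/(√(4x²+13x+12)+2x); the denominator ~ 4x, so the limit is 13/4.
Limit = 13/4.

Final answer: 13/4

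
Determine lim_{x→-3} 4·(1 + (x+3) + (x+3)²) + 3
Direct substitution at x = -3 gives 7.

Final answer: 7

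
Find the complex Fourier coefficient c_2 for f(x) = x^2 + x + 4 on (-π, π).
Compute the real Fourier coefficients first: a_2 = 1, b_2 = -1.
Then c_2 = (a_2 − i·b_2)/2 = 1/2 + i/2.

Final answer: 1/2 + i/2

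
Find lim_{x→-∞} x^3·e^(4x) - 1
The product is a 0·∞ indeterminate form at x → -∞.
Rewrite the product as x^3 / e^(-4x) (an ∞/∞ form) and apply L'Hôpital, or use the standard hierarchy e^(4|x|) ≫ |x^3| as x → -∞.
The indeterminate product → 0, so the limit = -1.

Final answer: -1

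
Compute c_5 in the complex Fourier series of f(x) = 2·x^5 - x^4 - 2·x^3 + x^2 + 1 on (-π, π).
Compute the real Fourier coefficients first: a_5 = -148/625 + 8·π^2/25, b_5 = -36·π^2/25 + 216/625 + 4·π^4/5.
Then c_5 = (a_5 − i·b_5)/2 = -74/625 + 4·π^2/25 - 2·i·π^4/5 - 108·i/625 + 18·i·π^2/25.

Final answer: -74/625 + 4·π^2/25 - 2·i·π^4/5 - 108·i/625 + 18·i·π^2/25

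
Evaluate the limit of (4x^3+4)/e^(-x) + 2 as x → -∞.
The quotient is an ∞/∞ indeterminate form as x → -∞.
Compare growth rates of the dominant terms (exponentials ≫ polynomials ≫ logarithms), or apply L'Hôpital's rule; the quotient → 0.
Adding the constant: 0 + 2 = 2. Limit = 2.

Final answer: 2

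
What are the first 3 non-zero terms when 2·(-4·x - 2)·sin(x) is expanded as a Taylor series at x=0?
2·x^3/3 - 8·x^2 - 4·x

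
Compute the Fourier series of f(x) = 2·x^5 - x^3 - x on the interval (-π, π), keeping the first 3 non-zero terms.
(-82·π^2 + 4·π^4 + 490)·sin(x) + (-2·π^4 - 31/2 + 11·π^2)·sin(2·x) + (-98·π^2/27 + 142/81 + 4·π^4/3)·sin(3·x)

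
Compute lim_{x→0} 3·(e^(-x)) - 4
Direct substitution at x = 0 gives -1.

Final answer: -1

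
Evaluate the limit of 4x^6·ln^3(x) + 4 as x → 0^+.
The product is a 0·∞ indeterminate form at x → 0⁺.
Rewrite the product as 4·ln^3(x) / x^(-6) and apply L'Hôpital, or use the standard hierarchy x^(-6) ≫ |ln x|^3 as x → 0⁺.
The indeterminate product → 0, so the limit = 4.

Final answer: 4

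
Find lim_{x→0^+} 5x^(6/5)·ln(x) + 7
The product is a 0·∞ indeterminate form at x → 0⁺.
Rewrite the product as 5·ln(x) / x^(-6/5) and apply L'Hôpital, or use the standard hierarchy x^(-6/5) ≫ |ln x| as x → 0⁺.
The indeterminate product → 0, so the limit = 7.

Final answer: 7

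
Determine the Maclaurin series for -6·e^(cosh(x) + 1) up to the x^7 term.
-31·x^6·e^(2)/120 - x^4·e^(2) - 3·x^2·e^(2) - 6·e^(2)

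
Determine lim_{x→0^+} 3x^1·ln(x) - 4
The product is a 0·∞ indeterminate form at x → 0⁺.
Rewrite the product as 3·ln(x) / x^(-1) and apply L'Hôpital, or use the standard hierarchy x^(-1) ≫ |ln x| as x → 0⁺.
The indeterminate product → 0, so the limit = -4.

Final answer: -4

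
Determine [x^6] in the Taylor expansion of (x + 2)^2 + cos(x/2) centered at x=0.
Expand to order 6: (x + 2)^2 + cos(x/2) = -x^6/46080 + x^4/384 + 7·x^2/8 + 4·x + 5 + O(x^7).
The coefficient of x^6 is -1/46080.

Final answer: -1/46080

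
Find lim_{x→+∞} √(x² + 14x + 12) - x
This is an ∞ − ∞ indeterminate form.
Multiply and divide by the conjugate √(x²+14x + 12) + x; the x² terms cancel, leaving (14x + 12)/(√(x²+14x + 12)+x) → 14/2 = 7.
Limit = 7.

Final answer: 7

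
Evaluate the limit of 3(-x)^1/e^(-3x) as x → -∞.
This is an ∞/∞ indeterminate form as x → -∞.
Compare growth rates of the dominant terms (exponentials ≫ polynomials ≫ logarithms), or apply L'Hôpital's rule; the quotient → 0.
Limit = 0.

Final answer: 0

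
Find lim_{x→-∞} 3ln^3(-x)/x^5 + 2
The quotient is an ∞/∞ indeterminate form as x → -∞.
Compare growth rates of the dominant terms (exponentials ≫ polynomials ≫ logarithms), or apply L'Hôpital's rule; the quotient → 0.
Adding the constant: 0 + 2 = 2. Limit = 2.

Final answer: 2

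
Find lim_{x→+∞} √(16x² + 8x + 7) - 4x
As x → +∞: multiply by the conjugate to get (8x+7)/(√(16x²+8x+7)+4x); the denominator ~ 8x, so the limit is 8/8 = 1.
Limit = 1.

Final answer: 1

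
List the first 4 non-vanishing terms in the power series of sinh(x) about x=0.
x^7/5040 + x^5/120 + x^3/6 + x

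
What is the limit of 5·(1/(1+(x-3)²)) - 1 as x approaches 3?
Direct substitution at x = 3 gives 4.

Final answer: 4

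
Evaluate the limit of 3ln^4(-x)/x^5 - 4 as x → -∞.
The quotient is an ∞/∞ indeterminate form as x → -∞.
Compare growth rates of the dominant terms (exponentials ≫ polynomials ≫ logarithms), or apply L'Hôpital's rule; the quotient → 0.
Adding the constant: 0 - 4 = -4. Limit = -4.

Final answer: -4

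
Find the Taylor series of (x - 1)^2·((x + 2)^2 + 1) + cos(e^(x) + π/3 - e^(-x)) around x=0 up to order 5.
23·√(3)·x^5/120 + x^4 + x^3·(√(3)/2 + 2) - 3·x^2 + x·(-6 - √(3)) + 11/2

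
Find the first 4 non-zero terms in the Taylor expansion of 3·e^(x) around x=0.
x^3/2 + 3·x^2/2 + 3·x + 3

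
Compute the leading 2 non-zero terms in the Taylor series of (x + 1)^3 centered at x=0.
3·x + 1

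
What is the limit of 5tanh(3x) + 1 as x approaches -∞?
Evaluate the dominant behaviour as x → -∞; each term tends to a finite value or vanishes.
Limit = -4.

Final answer: -4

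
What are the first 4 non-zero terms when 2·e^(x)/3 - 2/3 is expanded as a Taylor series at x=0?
x^4/36 + x^3/9 + x^2/3 + 2·x/3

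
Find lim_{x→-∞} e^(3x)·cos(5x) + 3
Evaluate the dominant behaviour as x → -∞; each term tends to a finite value or vanishes.
Limit = 3.

Final answer: 3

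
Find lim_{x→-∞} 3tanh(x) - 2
Evaluate the dominant behaviour as x → -∞; each term tends to a finite value or vanishes.
Limit = -5.

Final answer: -5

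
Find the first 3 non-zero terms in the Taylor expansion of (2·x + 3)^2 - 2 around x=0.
4·x^2 + 12·x + 7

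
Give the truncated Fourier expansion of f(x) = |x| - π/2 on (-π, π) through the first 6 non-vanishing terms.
-4·cos(x)/π - 4·cos(3·x)/(9·π) - 4·cos(5·x)/(25·π) - 4·cos(7·x)/(49·π) - 4·cos(9·x)/(81·π) - 4·cos(11·x)/(121·π)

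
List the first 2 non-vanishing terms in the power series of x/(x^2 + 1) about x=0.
-x^3 + x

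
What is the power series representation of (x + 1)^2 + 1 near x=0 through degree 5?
x^2 + 2·x + 2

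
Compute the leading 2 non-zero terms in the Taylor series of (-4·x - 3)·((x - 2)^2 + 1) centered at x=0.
-8·x - 15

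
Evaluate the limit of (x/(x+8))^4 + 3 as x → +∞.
As x → +∞: x/(x+8) = 1/(1 + 8/x) → 1, and the 4th power of a limit-1 base also → 1; with the additive constant, 1 + 3 = 4.
Limit = 4.

Final answer: 4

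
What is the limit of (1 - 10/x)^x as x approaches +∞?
As x → +∞: this is the defining limit (1 - 10/x)^x → e^(-10).
Limit = e^(-10).

Final answer: e^(-10)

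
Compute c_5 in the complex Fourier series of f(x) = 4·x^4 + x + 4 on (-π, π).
Compute the real Fourier coefficients first: a_5 = 192/625 - 32·π^2/25, b_5 = 2/5.
Then c_5 = (a_5 − i·b_5)/2 = -16·π^2/25 + 96/625 - i/5.

Final answer: -16·π^2/25 + 96/625 - i/5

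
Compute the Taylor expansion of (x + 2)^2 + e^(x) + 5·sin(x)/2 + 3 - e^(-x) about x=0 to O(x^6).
3·x^5/80 - x^3/12 + x^2 + 17·x/2 + 7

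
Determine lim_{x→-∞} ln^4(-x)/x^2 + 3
The quotient is an ∞/∞ indeterminate form as x → -∞.
Compare growth rates of the dominant terms (exponentials ≫ polynomials ≫ logarithms), or apply L'Hôpital's rule; the quotient → 0.
Adding the constant: 0 + 3 = 3. Limit = 3.

Final answer: 3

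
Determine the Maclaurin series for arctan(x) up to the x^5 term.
x^5/5 - x^3/3 + x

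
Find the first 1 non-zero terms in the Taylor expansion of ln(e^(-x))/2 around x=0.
-x/2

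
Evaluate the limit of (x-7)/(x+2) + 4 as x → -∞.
Evaluate the dominant behaviour as x → -∞; each term tends to a finite value or vanishes.
Limit = 5.

Final answer: 5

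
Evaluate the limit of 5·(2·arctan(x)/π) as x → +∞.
Evaluate the dominant behaviour as x → +∞; each term tends to a finite value or vanishes.
Limit = 5.

Final answer: 5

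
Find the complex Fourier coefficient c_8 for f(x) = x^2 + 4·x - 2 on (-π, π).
Compute the real Fourier coefficients first: a_8 = 1/16, b_8 = -1.
Then c_8 = (a_8 − i·b_8)/2 = 1/32 + i/2.

Final answer: 1/32 + i/2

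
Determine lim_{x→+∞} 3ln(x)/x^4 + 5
The quotient is an ∞/∞ indeterminate form as x → +∞.
The polynomial denominator x^4 dominates the logarithmic numerator (any positive power of x ≫ ln(x) as x → ∞), so the quotient → 0.
Adding the constant: 0 + 5 = 5. Limit = 5.

Final answer: 5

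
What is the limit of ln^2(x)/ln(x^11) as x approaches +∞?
This is an ∞/∞ indeterminate form as x → +∞.
Write ln(x^11) = 11·ln(x), reducing the quotient to ln(x)/11 → ∞.
Limit = ∞.

Final answer: ∞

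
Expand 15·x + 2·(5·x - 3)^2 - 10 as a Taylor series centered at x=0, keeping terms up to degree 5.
50·x^2 - 45·x + 8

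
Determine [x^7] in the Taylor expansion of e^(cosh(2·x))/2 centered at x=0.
Expand to order 7: e^(cosh(2·x))/2 = 62·e·x^6/45 + 4·e·x^4/3 + e·x^2 + e/2 + O(x^8).
The coefficient of x^7 is 0.

Final answer: 0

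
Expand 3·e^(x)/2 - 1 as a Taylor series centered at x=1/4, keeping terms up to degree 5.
-1 + 3·e^(1/4)/2 + 3·e^(1/4)·(x - 1/4)/2 + 3·e^(1/4)·(x - 1/4)^2/4 + e^(1/4)·(x - 1/4)^3/4 + e^(1/4)·(x - 1/4)^4/16 + e^(1/4)·(x - 1/4)^5/80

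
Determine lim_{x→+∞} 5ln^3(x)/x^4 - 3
The quotient is an ∞/∞ indeterminate form as x → +∞.
The polynomial denominator x^4 dominates the logarithmic numerator (any positive power of x ≫ ln^3(x) as x → ∞), so the quotient → 0.
Adding the constant: 0 - 3 = -3. Limit = -3.

Final answer: -3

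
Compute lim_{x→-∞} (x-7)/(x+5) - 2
Evaluate the dominant behaviour as x → -∞; each term tends to a finite value or vanishes.
Limit = -1.

Final answer: -1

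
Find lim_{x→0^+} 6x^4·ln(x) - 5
The product is a 0·∞ indeterminate form at x → 0⁺.
Rewrite the product as 6·ln(x) / x^(-4) and apply L'Hôpital, or use the standard hierarchy x^(-4) ≫ |ln x| as x → 0⁺.
The indeterminate product → 0, so the limit = -5.

Final answer: -5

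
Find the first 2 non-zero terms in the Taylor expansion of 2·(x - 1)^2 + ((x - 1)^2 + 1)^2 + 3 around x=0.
9 - 12·x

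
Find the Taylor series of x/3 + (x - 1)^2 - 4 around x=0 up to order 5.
x^2 - 5·x/3 - 3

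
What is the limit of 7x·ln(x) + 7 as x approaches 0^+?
The product is a 0·∞ indeterminate form at x → 0⁺.
Rewrite the product as 7·ln(x) / x^(-1) and apply L'Hôpital, or use the standard hierarchy x^(-1) ≫ |ln x| as x → 0⁺.
The indeterminate product → 0, so the limit = 7.

Final answer: 7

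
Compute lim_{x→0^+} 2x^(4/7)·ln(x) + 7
The product is a 0·∞ indeterminate form at x → 0⁺.
Rewrite the product as 2·ln(x) / x^(-4/7) and apply L'Hôpital, or use the standard hierarchy x^(-4/7) ≫ |ln x| as x → 0⁺.
The indeterminate product → 0, so the limit = 7.

Final answer: 7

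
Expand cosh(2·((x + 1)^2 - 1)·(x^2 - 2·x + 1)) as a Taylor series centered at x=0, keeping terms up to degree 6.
6196·x^6/45 - 56·x^5 + 86·x^4/3 - 24·x^3 + 8·x^2 + 1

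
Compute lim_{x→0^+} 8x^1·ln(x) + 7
The product is a 0·∞ indeterminate form at x → 0⁺.
Rewrite the product as 8·ln(x) / x^(-1) and apply L'Hôpital, or use the standard hierarchy x^(-1) ≫ |ln x| as x → 0⁺.
The indeterminate product → 0, so the limit = 7.

Final answer: 7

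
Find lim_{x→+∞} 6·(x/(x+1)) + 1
Evaluate the dominant behaviour as x → +∞; each term tends to a finite value or vanishes.
Limit = 7.

Final answer: 7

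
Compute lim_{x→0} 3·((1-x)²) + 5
Direct substitution at x = 0 gives 8.

Final answer: 8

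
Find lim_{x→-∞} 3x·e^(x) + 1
The product is a 0·∞ indeterminate form at x → -∞.
Rewrite the product as 3x / e^(-x) (an ∞/∞ form) and apply L'Hôpital, or use the standard hierarchy e^(|x|) ≫ |x| as x → -∞.
The indeterminate product → 0, so the limit = 1.

Final answer: 1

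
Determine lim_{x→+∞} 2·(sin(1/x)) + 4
Evaluate the dominant behaviour as x → +∞; each term tends to a finite value or vanishes.
Limit = 4.

Final answer: 4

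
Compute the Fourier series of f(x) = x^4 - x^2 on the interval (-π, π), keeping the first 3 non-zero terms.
(52 - 8·π^2)·cos(x) + (-4 + 2·π^2)·cos(2·x) - π^2/3 + π^4/5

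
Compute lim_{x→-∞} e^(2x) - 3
Evaluate the dominant behaviour as x → -∞; each term tends to a finite value or vanishes.
Limit = -3.

Final answer: -3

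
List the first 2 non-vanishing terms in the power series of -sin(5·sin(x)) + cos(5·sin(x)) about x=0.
1 - 5·x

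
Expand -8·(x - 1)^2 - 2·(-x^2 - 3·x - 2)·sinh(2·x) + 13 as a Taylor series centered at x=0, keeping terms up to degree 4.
8·x^4 + 28·x^3/3 + 4·x^2 + 24·x + 5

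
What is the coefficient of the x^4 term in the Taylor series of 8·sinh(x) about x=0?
Expand to order 4: 8·sinh(x) = 4·x^3/3 + 8·x + O(x^5).
The coefficient of x^4 is 0.

Final answer: 0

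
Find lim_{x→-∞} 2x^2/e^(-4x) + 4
The quotient is an ∞/∞ indeterminate form as x → -∞.
Compare growth rates of the dominant terms (exponentials ≫ polynomials ≫ logarithms), or apply L'Hôpital's rule; the quotient → 0.
Adding the constant: 0 + 4 = 4. Limit = 4.

Final answer: 4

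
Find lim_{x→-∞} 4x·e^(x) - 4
The product is a 0·∞ indeterminate form at x → -∞.
Rewrite the product as 4x / e^(-x) (an ∞/∞ form) and apply L'Hôpital, or use the standard hierarchy e^(|x|) ≫ |x| as x → -∞.
The indeterminate product → 0, so the limit = -4.

Final answer: -4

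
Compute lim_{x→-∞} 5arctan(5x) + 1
Evaluate the dominant behaviour as x → -∞; each term tends to a finite value or vanishes.
Limit = 1 - 5·π/2.

Final answer: 1 - 5·π/2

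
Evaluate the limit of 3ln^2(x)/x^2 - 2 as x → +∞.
The quotient is an ∞/∞ indeterminate form as x → +∞.
The polynomial denominator x^2 dominates the logarithmic numerator (any positive power of x ≫ ln^2(x) as x → ∞), so the quotient → 0.
Adding the constant: 0 - 2 = -2. Limit = -2.

Final answer: -2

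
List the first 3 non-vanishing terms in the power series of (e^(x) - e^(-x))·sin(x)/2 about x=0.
x^10/113400 - x^6/90 + x^2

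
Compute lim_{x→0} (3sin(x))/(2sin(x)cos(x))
Both numerator and denominator → 0 as x → 0; this is a 0/0 indeterminate form.
Expand each to leading order near x = 0: numerator ~ 3·x, denominator ~ 2·x.
The limit of the ratio is 3/2.

Final answer: 3/2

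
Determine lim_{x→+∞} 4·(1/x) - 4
Evaluate the dominant behaviour as x → +∞; each term tends to a finite value or vanishes.
Limit = -4.

Final answer: -4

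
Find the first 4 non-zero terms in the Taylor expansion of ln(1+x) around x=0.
-x^4/4 + x^3/3 - x^2/2 + x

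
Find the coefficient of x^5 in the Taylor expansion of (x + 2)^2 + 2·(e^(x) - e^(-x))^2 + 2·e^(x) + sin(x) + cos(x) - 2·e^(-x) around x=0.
Expand to order 5: (x + 2)^2 + 2·(e^(x) - e^(-x))^2 + 2·e^(x) + sin(x) + cos(x) - 2·e^(-x) = x^5/24 + 65·x^4/24 + x^3/2 + 17·x^2/2 + 9·x + 5 + O(x^6).
The coefficient of x^5 is 1/24.

Final answer: 1/24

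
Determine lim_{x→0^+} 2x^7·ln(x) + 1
The product is a 0·∞ indeterminate form at x → 0⁺.
Rewrite the product as 2·ln(x) / x^(-7) and apply L'Hôpital, or use the standard hierarchy x^(-7) ≫ |ln x| as x → 0⁺.
The indeterminate product → 0, so the limit = 1.

Final answer: 1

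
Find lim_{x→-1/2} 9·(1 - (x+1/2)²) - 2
Direct substitution at x = -1/2 gives 7.

Final answer: 7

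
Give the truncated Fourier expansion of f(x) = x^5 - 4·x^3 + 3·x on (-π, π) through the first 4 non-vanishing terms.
(-48·π^2 + 2·π^4 + 294)·sin(x) + (-π^4 - 33/2 + 9·π^2)·sin(2·x) + (-112·π^2/27 + 386/81 + 2·π^4/3)·sin(3·x) + (-π^4/2 - 159/64 + 21·π^2/8)·sin(4·x)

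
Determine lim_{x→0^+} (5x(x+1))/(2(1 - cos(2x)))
Both numerator and denominator → 0 as x → 0^+; this is a 0/0 indeterminate form.
Expand each to leading order near x = 0: numerator ~ 5·x, denominator ~ 4·x^2.
The limit of the ratio is ∞.

Final answer: ∞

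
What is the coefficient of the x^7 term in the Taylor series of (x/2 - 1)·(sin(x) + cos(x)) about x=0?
Expand to order 7: (x/2 - 1)·(sin(x) + cos(x)) = -x^7/2016 + x^6/180 + x^5/80 - x^4/8 - x^3/12 + x^2 - x/2 - 1 + O(x^8).
The coefficient of x^7 is -1/2016.

Final answer: -1/2016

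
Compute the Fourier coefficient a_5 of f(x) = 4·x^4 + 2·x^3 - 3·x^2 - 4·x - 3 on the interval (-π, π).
a_5 = (1/π) ∫_{-π}^{π} f(x)·cos(5x) dx.
Evaluate the integral (use parity and integration by parts as needed): a_5 = 492/625 - 32·π^2/25.

Final answer: 492/625 - 32·π^2/25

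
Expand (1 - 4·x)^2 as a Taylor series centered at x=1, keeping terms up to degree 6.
9 + 24·(x - 1) + 16·(x - 1)^2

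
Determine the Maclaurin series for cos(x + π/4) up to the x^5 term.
-√(2)·x^5/240 + √(2)·x^4/48 + √(2)·x^3/12 - √(2)·x^2/4 - √(2)·x/2 + √(2)/2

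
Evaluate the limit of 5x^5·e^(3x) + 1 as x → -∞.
The product is a 0·∞ indeterminate form at x → -∞.
Rewrite the product as 5x^5 / e^(-3x) (an ∞/∞ form) and apply L'Hôpital, or use the standard hierarchy e^(3|x|) ≫ |x^5| as x → -∞.
The indeterminate product → 0, so the limit = 1.

Final answer: 1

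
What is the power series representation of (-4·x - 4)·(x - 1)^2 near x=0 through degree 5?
-4·x^3 + 4·x^2 + 4·x - 4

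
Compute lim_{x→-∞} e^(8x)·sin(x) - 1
Evaluate the dominant behaviour as x → -∞; each term tends to a finite value or vanishes.
Limit = -1.

Final answer: -1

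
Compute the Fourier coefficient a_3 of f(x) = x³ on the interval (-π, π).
a_3 = (1/π) ∫_{-π}^{π} f(x)·cos(3x) dx.
Evaluate the integral (use parity and integration by parts as needed): a_3 = 0.

Final answer: 0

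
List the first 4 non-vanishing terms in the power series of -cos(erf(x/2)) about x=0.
x^6·(1/(720·π^3) + 1/(72·π^2) + 7/(720·π)) + x^4·(-1/(12·π) - 1/(24·π^2)) + x^2/(2·π) - 1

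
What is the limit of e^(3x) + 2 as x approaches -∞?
Evaluate the dominant behaviour as x → -∞; each term tends to a finite value or vanishes.
Limit = 2.

Final answer: 2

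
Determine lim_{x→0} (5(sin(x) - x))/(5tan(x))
Both numerator and denominator → 0 as x → 0; this is a 0/0 indeterminate form.
Expand each to leading order near x = 0: numerator ~ -5·x^3/6, denominator ~ 5·x.
The limit of the ratio is 0.

Final answer: 0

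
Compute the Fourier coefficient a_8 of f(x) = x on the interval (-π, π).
a_8 = (1/π) ∫_{-π}^{π} f(x)·cos(8x) dx.
Evaluate the integral (use parity and integration by parts as needed): a_8 = 0.

Final answer: 0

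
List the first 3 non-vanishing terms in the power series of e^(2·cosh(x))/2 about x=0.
7·x^4·e^(2)/24 + x^2·e^(2)/2 + e^(2)/2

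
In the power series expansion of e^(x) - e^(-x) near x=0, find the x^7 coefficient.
Expand to order 7: e^(x) - e^(-x) = x^7/2520 + x^5/60 + x^3/3 + 2·x + O(x^8).
The coefficient of x^7 is 1/2520.

Final answer: 1/2520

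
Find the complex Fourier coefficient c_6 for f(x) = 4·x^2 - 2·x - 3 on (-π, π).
Compute the real Fourier coefficients first: a_6 = 4/9, b_6 = 2/3.
Then c_6 = (a_6 − i·b_6)/2 = 2/9 - i/3.

Final answer: 2/9 - i/3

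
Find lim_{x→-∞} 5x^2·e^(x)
This is a 0·∞ indeterminate form at x → -∞.
Rewrite the product as 5x^2 / e^(-x) (an ∞/∞ form) and apply L'Hôpital, or use the standard hierarchy e^(|x|) ≫ |x^2| as x → -∞.
The indeterminate product → 0, so the limit = 0.

Final answer: 0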